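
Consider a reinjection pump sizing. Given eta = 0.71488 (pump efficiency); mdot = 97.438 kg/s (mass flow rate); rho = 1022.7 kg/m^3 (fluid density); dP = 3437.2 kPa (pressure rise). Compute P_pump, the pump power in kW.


P_pump = mdot * dP / (rho * eta)
P_pump = 97.438 * 3437.2 / (1022.7 * 0.71488)
P_pump = 458.09 kW


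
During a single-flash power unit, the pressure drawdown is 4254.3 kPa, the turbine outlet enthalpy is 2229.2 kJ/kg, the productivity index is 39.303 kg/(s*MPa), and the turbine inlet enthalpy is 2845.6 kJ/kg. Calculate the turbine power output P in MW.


Step 1: mdot = PI * dP / 1000 = 39.303 * 4254.3 / 1000 = 167.2068 kg/s
Step 2: P = mdot*(h_in - h_out)/1000 = 167.2068*(2845.6 - 2229.2)/1000 = 103.07 MW
P = 103.07 MW


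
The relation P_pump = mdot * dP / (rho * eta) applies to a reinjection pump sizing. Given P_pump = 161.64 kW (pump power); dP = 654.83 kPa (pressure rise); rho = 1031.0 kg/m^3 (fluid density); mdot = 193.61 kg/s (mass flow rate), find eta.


eta = mdot * dP / (rho * P_pump)
eta = 193.61 * 654.83 / (1031.0 * 161.64)
eta = 0.76076


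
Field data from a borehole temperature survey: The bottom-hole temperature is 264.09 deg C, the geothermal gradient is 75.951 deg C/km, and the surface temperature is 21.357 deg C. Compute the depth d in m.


d = (T_d - T_surf) / grad * 1000
d = (264.09 - 21.357) / 75.951 * 1000
d = 3195.9 m


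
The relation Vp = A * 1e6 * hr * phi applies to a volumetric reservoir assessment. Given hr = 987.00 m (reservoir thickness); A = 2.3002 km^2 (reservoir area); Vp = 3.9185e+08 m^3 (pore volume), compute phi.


phi = Vp / (A * 1e6 * hr)
phi = 3.9185e+08 / (2.3002 * 1e6 * 987.00)
phi = 0.17260


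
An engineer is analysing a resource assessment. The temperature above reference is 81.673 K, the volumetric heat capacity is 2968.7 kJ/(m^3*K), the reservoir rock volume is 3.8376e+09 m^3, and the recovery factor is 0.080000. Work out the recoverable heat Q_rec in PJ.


Step 1: Q_s = Vr*rhoc*dT/1e12 = 3.8376e+09*2968.7*81.673/1e12 = 930.4746 PJ
Step 2: Q_rec = Q_s * RF = 930.4746 * 0.08 = 74.438 PJ
Q_rec = 74.438 PJ


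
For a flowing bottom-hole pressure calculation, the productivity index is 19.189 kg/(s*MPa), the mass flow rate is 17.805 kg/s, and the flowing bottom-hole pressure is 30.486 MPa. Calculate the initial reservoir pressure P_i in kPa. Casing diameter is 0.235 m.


P_i = P_wf + mdot / PI
P_i = 30.486 + 17.805 / 19.189
P_i = 31.41388 MPa
Convert: 31.41388 MPa * 1000.0 = 31414 kPa
P_i = 31414 kPa


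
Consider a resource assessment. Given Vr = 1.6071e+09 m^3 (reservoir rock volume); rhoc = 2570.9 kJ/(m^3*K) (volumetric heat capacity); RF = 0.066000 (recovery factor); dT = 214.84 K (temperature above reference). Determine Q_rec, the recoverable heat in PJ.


Step 1: Q_s = Vr*rhoc*dT/1e12 = 1.6071e+09*2570.9*214.84/1e12 = 887.6530 PJ
Step 2: Q_rec = Q_s * RF = 887.6530 * 0.066 = 58.585 PJ
Q_rec = 58.585 PJ


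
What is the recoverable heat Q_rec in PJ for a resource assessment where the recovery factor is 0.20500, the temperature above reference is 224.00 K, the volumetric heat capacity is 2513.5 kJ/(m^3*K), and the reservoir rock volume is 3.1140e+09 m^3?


Step 1: Q_s = Vr*rhoc*dT/1e12 = 3.1140e+09*2513.5*224.0/1e12 = 1753.257 PJ
Step 2: Q_rec = Q_s * RF = 1753.257 * 0.205 = 359.42 PJ
Q_rec = 359.42 PJ


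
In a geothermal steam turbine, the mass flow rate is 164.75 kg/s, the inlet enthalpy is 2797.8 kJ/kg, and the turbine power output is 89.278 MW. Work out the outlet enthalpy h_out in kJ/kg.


h_out = h_in - P * 1000 / mdot
h_out = 2797.8 - 89.278 * 1000 / 164.75
h_out = 2255.9 kJ/kg


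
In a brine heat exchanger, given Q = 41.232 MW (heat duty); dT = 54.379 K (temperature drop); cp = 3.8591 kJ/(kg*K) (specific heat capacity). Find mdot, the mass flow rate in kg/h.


mdot = Q * 1000 / (cp * dT)
mdot = 41.232 * 1000 / (3.8591 * 54.379)
mdot = 196.4795 kg/s
Convert: 196.4795 kg/s * 3600.0 = 7.0733e+05 kg/h
mdot = 7.0733e+05 kg/h


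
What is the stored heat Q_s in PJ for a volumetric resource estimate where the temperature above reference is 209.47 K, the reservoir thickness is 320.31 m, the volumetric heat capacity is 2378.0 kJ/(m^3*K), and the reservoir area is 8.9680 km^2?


Step 1: Vr = A*1e6*hr = 8.968*1e6*320.31 = 2.872540e+09 m^3
Step 2: Q_s = Vr*rhoc*dT/1e12 = 2.872540e+09*2378.0*209.47/1e12 = 1430.9 PJ
Q_s = 1430.9 PJ


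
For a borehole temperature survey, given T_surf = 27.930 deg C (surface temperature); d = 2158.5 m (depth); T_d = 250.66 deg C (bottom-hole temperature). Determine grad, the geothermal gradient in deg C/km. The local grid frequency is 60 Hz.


grad = (T_d - T_surf) / d * 1000
grad = (250.66 - 27.930) / 2158.5 * 1000
grad = 103.19 deg C/km


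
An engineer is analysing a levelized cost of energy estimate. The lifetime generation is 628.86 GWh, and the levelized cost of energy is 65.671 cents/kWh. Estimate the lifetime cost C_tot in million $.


C_tot = LCOE / 100 * E_tot
C_tot = 65.671 / 100 * 628.86
C_tot = 412.98 million $


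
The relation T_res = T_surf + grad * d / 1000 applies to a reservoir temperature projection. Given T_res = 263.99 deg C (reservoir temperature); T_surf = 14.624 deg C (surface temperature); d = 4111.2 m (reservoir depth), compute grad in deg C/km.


grad = (T_res - T_surf) / d * 1000
grad = (263.99 - 14.624) / 4111.2 * 1000
grad = 60.655 deg C/km


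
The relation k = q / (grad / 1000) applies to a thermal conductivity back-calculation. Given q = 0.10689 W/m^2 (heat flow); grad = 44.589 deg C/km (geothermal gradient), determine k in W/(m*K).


k = q / (grad / 1000)
k = 0.10689 / (44.589 / 1000)
k = 2.3972 W/(m*K)


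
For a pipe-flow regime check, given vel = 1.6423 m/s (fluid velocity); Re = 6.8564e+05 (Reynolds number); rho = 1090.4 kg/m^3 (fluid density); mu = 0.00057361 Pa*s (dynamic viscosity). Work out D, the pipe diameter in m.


D = Re * mu / (rho * vel)
D = 6.8564e+05 * 0.00057361 / (1090.4 * 1.6423)
D = 0.21962 m


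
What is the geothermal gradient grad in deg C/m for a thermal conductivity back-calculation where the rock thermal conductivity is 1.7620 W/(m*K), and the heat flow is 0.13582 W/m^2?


grad = q / k * 1000
grad = 0.13582 / 1.7620 * 1000
grad = 77.08286 deg C/km
Convert: 77.08286 deg C/km * 0.001 = 0.077083 deg C/m
grad = 0.077083 deg C/m


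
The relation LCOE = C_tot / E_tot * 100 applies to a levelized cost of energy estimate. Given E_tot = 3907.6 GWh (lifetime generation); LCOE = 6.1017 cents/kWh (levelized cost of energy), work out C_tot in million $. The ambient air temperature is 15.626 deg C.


C_tot = LCOE / 100 * E_tot
C_tot = 6.1017 / 100 * 3907.6
C_tot = 238.43 million $


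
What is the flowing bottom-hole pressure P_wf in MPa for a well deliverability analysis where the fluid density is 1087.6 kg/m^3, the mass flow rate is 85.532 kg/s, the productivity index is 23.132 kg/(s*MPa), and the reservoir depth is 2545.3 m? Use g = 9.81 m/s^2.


Step 1: P_i = rho*g*h/1e6 = 1087.6*9.81*2545.3/1e6 = 27.15671 MPa
Step 2: P_wf = P_i - mdot/PI = 27.15671 - 85.532/23.132 = 23.459 MPa
P_wf = 23.459 MPa


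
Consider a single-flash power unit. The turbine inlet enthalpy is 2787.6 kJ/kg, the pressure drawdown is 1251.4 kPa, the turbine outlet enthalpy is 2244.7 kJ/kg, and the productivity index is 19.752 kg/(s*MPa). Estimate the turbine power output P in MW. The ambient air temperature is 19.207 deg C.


Step 1: mdot = PI * dP / 1000 = 19.752 * 1251.4 / 1000 = 24.71765 kg/s
Step 2: P = mdot*(h_in - h_out)/1000 = 24.71765*(2787.6 - 2244.7)/1000 = 13.419 MW
P = 13.419 MW


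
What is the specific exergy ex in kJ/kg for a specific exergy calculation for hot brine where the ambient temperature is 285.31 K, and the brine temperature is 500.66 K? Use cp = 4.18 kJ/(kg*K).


ex = cp * ((T_b - T_0) - T_0 * ln(T_b/T_0))
ex = 4.18 * ((500.66 - 285.31) - 285.31 * ln(500.66/285.31))
ex = 229.51 kJ/kg


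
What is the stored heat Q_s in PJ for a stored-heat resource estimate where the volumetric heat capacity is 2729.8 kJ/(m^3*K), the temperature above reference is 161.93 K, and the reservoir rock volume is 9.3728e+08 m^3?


Q_s = Vr * rhoc * dT / 1e12
Q_s = 9.3728e+08 * 2729.8 * 161.93 / 1e12
Q_s = 414.31 PJ


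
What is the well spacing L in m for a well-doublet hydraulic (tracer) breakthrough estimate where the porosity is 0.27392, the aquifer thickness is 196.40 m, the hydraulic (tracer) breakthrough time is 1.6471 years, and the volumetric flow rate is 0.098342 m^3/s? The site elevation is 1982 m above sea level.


L = sqrt(t_bt*365.25*86400*3*Qv / (pi*hr*phi))
L = sqrt(1.6471*365.25*86400*3*0.098342 / (pi*196.40*0.27392))
L = 301.22 m


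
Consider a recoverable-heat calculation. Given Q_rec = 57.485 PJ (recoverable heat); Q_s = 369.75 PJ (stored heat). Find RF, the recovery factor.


RF = Q_rec / Q_s
RF = 57.485 / 369.75
RF = 0.15547


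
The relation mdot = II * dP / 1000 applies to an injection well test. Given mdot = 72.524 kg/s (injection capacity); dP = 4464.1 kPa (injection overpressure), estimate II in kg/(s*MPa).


II = mdot * 1000 / dP
II = 72.524 * 1000 / 4464.1
II = 16.246 kg/(s*MPa)


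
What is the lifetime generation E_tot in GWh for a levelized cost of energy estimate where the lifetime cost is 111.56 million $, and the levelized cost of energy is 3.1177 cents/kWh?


E_tot = C_tot / LCOE * 100
E_tot = 111.56 / 3.1177 * 100
E_tot = 3578.3 GWh


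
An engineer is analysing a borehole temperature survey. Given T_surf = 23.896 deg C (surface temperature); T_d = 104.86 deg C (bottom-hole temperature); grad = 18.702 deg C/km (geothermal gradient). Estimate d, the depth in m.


d = (T_d - T_surf) / grad * 1000
d = (104.86 - 23.896) / 18.702 * 1000
d = 4329.2 m


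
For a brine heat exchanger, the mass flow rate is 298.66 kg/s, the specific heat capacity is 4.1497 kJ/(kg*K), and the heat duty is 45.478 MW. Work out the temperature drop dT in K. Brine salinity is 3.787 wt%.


dT = Q * 1000 / (mdot * cp)
dT = 45.478 * 1000 / (298.66 * 4.1497)
dT = 36.695 K


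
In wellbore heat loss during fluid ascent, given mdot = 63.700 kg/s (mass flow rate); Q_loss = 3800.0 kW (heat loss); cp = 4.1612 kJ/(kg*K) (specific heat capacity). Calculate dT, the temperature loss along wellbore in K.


dT = Q_loss / (mdot * cp)
dT = 3800.0 / (63.700 * 4.1612)
dT = 14.336 K


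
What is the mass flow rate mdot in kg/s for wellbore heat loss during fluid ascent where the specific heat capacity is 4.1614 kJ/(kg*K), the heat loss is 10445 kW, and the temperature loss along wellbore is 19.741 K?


mdot = Q_loss / (cp * dT)
mdot = 10445 / (4.1614 * 19.741)
mdot = 127.15 kg/s


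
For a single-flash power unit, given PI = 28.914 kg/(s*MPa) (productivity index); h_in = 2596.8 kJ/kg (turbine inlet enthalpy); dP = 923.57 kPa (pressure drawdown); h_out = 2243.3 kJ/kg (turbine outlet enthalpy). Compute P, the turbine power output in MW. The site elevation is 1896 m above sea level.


Step 1: mdot = PI * dP / 1000 = 28.914 * 923.57 / 1000 = 26.70410 kg/s
Step 2: P = mdot*(h_in - h_out)/1000 = 26.70410*(2596.8 - 2243.3)/1000 = 9.4399 MW
P = 9.4399 MW


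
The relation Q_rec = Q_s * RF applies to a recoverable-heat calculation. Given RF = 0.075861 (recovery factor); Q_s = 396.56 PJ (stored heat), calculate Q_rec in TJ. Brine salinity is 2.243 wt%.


Q_rec = Q_s * RF
Q_rec = 396.56 * 0.075861
Q_rec = 30.08344 PJ
Convert: 30.08344 PJ * 1000.0 = 30083 TJ
Q_rec = 30083 TJ


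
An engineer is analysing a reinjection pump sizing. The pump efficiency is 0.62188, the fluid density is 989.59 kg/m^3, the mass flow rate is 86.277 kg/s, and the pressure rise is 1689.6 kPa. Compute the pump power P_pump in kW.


P_pump = mdot * dP / (rho * eta)
P_pump = 86.277 * 1689.6 / (989.59 * 0.62188)
P_pump = 236.87 kW


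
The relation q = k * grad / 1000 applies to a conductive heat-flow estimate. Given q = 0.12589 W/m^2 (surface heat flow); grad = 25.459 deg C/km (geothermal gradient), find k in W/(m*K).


k = q * 1000 / grad
k = 0.12589 * 1000 / 25.459
k = 4.9448 W/(m*K)


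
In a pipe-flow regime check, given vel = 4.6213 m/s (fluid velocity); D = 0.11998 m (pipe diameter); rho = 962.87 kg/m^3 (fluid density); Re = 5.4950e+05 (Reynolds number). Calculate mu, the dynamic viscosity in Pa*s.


mu = rho * vel * D / Re
mu = 962.87 * 4.6213 * 0.11998 / 5.4950e+05
mu = 0.00097157 Pa*s


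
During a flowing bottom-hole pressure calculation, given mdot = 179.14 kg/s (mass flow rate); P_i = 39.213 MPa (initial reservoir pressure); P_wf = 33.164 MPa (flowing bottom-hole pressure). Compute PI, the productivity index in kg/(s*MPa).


PI = mdot / (P_i - P_wf)
PI = 179.14 / (39.213 - 33.164)
PI = 29.615 kg/(s*MPa)


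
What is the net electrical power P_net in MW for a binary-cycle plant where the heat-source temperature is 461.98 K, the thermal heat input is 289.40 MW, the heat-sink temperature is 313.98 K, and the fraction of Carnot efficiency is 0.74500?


Step 1: eta = (1 - Tc/Th)*f = (1 - 313.98/461.98)*0.745 = 0.2386683
Step 2: P_net = eta * Q_in = 0.2386683 * 289.4 = 69.071 MW
P_net = 69.071 MW


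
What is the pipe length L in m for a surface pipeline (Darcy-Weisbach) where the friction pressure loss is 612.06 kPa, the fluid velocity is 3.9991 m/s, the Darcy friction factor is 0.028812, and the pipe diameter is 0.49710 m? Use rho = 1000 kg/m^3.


L = dP*1000*D / (f*rho*vel^2/2)
L = 612.06*1000*0.49710 / (0.028812*1000*3.9991^2/2)
L = 1320.6 m


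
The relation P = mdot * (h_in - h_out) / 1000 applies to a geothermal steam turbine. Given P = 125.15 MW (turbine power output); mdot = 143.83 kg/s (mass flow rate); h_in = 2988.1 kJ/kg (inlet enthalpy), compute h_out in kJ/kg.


h_out = h_in - P * 1000 / mdot
h_out = 2988.1 - 125.15 * 1000 / 143.83
h_out = 2118.0 kJ/kg


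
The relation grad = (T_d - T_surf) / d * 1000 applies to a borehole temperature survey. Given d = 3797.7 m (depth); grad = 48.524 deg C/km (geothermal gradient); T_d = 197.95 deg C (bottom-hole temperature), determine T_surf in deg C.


T_surf = T_d - grad * d / 1000
T_surf = 197.95 - 48.524 * 3797.7 / 1000
T_surf = 13.670 deg C


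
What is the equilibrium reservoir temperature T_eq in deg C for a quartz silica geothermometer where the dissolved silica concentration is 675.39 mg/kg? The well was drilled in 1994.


T_eq = 1309 / (5.19 - log10(SiO2)) - 273.15
T_eq = 1309 / (5.19 - log10(675.39)) - 273.15
T_eq = 281.41 deg C


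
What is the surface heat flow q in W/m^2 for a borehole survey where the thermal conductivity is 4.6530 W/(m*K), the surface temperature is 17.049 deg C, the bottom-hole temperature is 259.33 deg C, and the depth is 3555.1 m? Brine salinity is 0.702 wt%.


Step 1: grad = (T_d - T_surf)/d * 1000 = (259.33 - 17.049)/3555.1 * 1000 = 68.15026 deg C/km
Step 2: q = k * grad / 1000 = 4.653 * 68.15026 / 1000 = 0.31710 W/m^2
q = 0.31710 W/m^2


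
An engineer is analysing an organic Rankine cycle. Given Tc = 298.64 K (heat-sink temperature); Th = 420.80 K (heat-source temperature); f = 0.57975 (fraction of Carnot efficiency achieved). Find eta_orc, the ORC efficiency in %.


eta_orc = (1 - Tc/Th) * f * 100
eta_orc = (1 - 298.64/420.80) * 0.57975 * 100
eta_orc = 16.830 %


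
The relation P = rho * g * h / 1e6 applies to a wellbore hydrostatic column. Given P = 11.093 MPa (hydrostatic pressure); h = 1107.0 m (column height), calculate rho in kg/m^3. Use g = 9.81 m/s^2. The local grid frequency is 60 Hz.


rho = P * 1e6 / (g * h)
rho = 11.093 * 1e6 / (9.81 * 1107.0)
rho = 1021.5 kg/m^3


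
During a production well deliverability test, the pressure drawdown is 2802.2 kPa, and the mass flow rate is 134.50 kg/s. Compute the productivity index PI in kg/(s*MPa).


PI = mdot * 1000 / dP
PI = 134.50 * 1000 / 2802.2
PI = 47.998 kg/(s*MPa)


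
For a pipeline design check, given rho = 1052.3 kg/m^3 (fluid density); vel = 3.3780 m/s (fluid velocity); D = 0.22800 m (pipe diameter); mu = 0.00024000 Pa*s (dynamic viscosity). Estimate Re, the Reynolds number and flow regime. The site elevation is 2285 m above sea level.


Step 1: Re = rho*vel*D/mu = 1052.3*3.378*0.228/0.00024 = 3.3769e+06
Step 2: Re = 3.3769e+06 > 4000, so flow is turbulent.
Re = 3.3769e+06 (turbulent)


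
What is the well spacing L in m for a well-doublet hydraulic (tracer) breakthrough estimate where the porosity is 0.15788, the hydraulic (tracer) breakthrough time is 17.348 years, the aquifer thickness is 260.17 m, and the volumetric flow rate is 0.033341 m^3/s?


L = sqrt(t_bt*365.25*86400*3*Qv / (pi*hr*phi))
L = sqrt(17.348*365.25*86400*3*0.033341 / (pi*260.17*0.15788))
L = 651.42 m


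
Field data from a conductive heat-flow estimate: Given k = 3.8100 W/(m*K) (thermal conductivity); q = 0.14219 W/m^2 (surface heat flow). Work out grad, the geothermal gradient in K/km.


grad = q * 1000 / k
grad = 0.14219 * 1000 / 3.8100
grad = 37.32021 deg C/km
Convert: 37.32021 deg C/km * 1.0 = 37.320 K/km
grad = 37.320 K/km


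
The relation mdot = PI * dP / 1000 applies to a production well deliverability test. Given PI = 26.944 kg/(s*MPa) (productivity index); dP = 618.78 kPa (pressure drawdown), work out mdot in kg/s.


mdot = PI * dP / 1000
mdot = 26.944 * 618.78 / 1000
mdot = 16.672 kg/s


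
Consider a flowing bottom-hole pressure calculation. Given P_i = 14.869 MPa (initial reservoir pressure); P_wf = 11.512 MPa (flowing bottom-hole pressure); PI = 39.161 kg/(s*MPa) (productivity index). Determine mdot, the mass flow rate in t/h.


mdot = (P_i - P_wf) * PI
mdot = (14.869 - 11.512) * 39.161
mdot = 131.4635 kg/s
Convert: 131.4635 kg/s * 3.6 = 473.27 t/h
mdot = 473.27 t/h


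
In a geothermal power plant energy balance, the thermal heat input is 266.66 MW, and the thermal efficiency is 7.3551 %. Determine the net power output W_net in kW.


W_net = eta / 100 * Q_in
W_net = 7.3551 / 100 * 266.66
W_net = 19.61311 MW
Convert: 19.61311 MW * 1000.0 = 19613 kW
W_net = 19613 kW


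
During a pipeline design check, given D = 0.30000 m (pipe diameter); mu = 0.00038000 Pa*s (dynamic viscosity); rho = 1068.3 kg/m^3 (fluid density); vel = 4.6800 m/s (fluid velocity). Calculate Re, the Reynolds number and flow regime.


Step 1: Re = rho*vel*D/mu = 1068.3*4.68*0.3/0.00038 = 3.9471e+06
Step 2: Re = 3.9471e+06 > 4000, so flow is turbulent.
Re = 3.9471e+06 (turbulent)


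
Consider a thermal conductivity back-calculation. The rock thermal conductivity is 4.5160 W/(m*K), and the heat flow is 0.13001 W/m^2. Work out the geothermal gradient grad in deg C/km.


grad = q / k * 1000
grad = 0.13001 / 4.5160 * 1000
grad = 28.789 deg C/km


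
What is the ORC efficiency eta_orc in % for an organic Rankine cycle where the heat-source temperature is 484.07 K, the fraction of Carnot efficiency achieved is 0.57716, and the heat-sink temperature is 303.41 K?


eta_orc = (1 - Tc/Th) * f * 100
eta_orc = (1 - 303.41/484.07) * 0.57716 * 100
eta_orc = 21.540 %


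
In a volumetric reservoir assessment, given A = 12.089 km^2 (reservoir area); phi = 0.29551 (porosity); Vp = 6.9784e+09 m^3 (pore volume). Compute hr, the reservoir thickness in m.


hr = Vp / (A * 1e6 * phi)
hr = 6.9784e+09 / (12.089 * 1e6 * 0.29551)
hr = 1953.4 m


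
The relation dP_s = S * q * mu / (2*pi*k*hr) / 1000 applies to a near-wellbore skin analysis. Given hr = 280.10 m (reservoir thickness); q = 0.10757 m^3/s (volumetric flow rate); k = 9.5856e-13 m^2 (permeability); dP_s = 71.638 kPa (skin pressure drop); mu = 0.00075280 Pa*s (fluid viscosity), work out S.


S = dP_s * 1000 * 2*pi*k*hr / (q*mu)
S = 71.638 * 1000 * 2*pi*9.5856e-13*280.10 / (0.10757*0.00075280)
S = 1.4924


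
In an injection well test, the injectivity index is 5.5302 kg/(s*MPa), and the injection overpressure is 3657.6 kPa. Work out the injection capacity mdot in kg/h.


mdot = II * dP / 1000
mdot = 5.5302 * 3657.6 / 1000
mdot = 20.22726 kg/s
Convert: 20.22726 kg/s * 3600.0 = 72818 kg/h
mdot = 72818 kg/h


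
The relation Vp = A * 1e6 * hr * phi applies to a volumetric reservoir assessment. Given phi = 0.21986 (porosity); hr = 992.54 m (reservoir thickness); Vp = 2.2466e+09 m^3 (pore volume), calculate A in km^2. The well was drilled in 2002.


A = Vp / (1e6 * hr * phi)
A = 2.2466e+09 / (1e6 * 992.54 * 0.21986)
A = 10.295 km^2


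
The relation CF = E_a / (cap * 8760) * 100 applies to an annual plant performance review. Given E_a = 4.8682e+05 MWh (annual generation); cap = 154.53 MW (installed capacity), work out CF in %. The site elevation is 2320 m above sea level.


CF = E_a / (cap * 8760) * 100
CF = 4.8682e+05 / (154.53 * 8760) * 100
CF = 35.963 %


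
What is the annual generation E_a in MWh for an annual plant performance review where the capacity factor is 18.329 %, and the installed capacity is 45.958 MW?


E_a = CF / 100 * cap * 8760
E_a = 18.329 / 100 * 45.958 * 8760
E_a = 73791 MWh


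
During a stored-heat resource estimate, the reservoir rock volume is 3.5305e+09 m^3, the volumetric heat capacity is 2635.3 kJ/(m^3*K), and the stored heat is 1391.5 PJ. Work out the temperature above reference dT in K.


dT = Q_s * 1e12 / (Vr * rhoc)
dT = 1391.5 * 1e12 / (3.5305e+09 * 2635.3)
dT = 149.56 K


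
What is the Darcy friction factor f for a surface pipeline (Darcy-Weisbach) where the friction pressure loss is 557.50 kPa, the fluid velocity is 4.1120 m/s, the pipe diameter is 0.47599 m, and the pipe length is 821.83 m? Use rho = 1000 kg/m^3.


f = dP*1000 / ((L/D)*(rho*vel^2/2))
f = 557.50*1000 / ((821.83/0.47599)*(1000*4.1120^2/2))
f = 0.038193


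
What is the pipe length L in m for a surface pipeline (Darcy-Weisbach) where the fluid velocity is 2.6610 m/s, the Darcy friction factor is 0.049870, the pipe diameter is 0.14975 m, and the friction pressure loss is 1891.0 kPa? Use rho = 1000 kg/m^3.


L = dP*1000*D / (f*rho*vel^2/2)
L = 1891.0*1000*0.14975 / (0.049870*1000*2.6610^2/2)
L = 1603.8 m


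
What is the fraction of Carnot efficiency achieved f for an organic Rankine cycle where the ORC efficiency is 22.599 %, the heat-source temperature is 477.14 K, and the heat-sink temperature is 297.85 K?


f = (eta_orc/100) / (1 - Tc/Th)
f = (22.599/100) / (1 - 297.85/477.14)
f = 0.60142


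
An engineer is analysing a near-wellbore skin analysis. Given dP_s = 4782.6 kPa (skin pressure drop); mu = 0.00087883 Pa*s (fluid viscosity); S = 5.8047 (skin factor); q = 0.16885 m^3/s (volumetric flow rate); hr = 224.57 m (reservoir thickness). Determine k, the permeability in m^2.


k = S*q*mu / (2*pi*dP_s*1000*hr)
k = 5.8047*0.16885*0.00087883 / (2*pi*4782.6*1000*224.57)
k = 1.2764e-13 m^2


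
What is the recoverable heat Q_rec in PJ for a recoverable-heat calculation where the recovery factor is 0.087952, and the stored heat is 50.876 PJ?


Q_rec = Q_s * RF
Q_rec = 50.876 * 0.087952
Q_rec = 4.4746 PJ


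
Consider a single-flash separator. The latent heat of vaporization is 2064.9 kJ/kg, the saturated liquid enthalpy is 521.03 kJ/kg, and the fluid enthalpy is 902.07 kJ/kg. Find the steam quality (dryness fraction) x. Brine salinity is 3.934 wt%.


x = (h - hf) / hfg
x = (902.07 - 521.03) / 2064.9
x = 0.18453


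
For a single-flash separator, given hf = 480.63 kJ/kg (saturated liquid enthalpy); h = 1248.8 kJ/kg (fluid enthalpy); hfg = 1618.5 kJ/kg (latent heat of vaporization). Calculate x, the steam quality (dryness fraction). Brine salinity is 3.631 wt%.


x = (h - hf) / hfg
x = (1248.8 - 480.63) / 1618.5
x = 0.47462


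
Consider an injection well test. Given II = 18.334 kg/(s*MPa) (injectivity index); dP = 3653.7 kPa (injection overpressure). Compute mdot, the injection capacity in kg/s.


mdot = II * dP / 1000
mdot = 18.334 * 3653.7 / 1000
mdot = 66.987 kg/s


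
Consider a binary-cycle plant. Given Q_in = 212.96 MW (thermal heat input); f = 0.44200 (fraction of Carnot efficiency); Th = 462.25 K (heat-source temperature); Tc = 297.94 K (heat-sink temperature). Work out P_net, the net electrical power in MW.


Step 1: eta = (1 - Tc/Th)*f = (1 - 297.94/462.25)*0.442 = 0.1571120
Step 2: P_net = eta * Q_in = 0.1571120 * 212.96 = 33.459 MW
P_net = 33.459 MW


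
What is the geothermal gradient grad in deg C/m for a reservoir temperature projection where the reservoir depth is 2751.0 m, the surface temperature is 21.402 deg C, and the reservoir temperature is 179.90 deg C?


grad = (T_res - T_surf) / d * 1000
grad = (179.90 - 21.402) / 2751.0 * 1000
grad = 57.61469 deg C/km
Convert: 57.61469 deg C/km * 0.001 = 0.057615 deg C/m
grad = 0.057615 deg C/m


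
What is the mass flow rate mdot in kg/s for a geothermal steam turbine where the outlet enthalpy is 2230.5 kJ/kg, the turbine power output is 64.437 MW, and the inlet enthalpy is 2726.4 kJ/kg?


mdot = P * 1000 / (h_in - h_out)
mdot = 64.437 * 1000 / (2726.4 - 2230.5)
mdot = 129.94 kg/s


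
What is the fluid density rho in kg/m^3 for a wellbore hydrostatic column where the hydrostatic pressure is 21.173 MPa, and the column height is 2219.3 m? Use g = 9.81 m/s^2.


rho = P * 1e6 / (g * h)
rho = 21.173 * 1e6 / (9.81 * 2219.3)
rho = 972.52 kg/m^3


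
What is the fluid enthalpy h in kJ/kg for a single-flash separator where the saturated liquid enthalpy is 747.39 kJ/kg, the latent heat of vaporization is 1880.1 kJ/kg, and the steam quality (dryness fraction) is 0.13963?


h = hf + x * hfg
h = 747.39 + 0.13963 * 1880.1
h = 1009.9 kJ/kg


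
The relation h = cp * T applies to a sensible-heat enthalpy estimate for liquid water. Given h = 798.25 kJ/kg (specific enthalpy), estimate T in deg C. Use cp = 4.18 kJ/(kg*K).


T = h / cp
T = 798.25 / 4.18
T = 190.97 deg C


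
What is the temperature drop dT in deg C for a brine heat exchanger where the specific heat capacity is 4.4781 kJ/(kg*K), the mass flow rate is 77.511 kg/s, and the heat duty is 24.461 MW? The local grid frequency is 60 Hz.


dT = Q * 1000 / (mdot * cp)
dT = 24.461 * 1000 / (77.511 * 4.4781)
dT = 70.47208 K
Convert (temperature difference, 1 K = 1 deg C): 70.47208 K = 70.47208 deg C
dT = 70.472 deg C


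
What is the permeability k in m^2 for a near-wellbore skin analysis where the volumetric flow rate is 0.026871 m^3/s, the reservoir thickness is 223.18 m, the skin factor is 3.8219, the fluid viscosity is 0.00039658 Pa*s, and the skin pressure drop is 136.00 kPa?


k = S*q*mu / (2*pi*dP_s*1000*hr)
k = 3.8219*0.026871*0.00039658 / (2*pi*136.00*1000*223.18)
k = 2.1356e-13 m^2


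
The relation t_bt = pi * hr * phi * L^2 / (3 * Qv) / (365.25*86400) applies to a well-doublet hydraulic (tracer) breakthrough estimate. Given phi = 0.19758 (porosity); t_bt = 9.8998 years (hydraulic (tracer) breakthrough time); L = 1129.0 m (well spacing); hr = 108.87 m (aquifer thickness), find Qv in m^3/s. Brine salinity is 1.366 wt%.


Qv = pi*hr*phi*L^2 / (3*t_bt*365.25*86400)
Qv = pi*108.87*0.19758*1129.0^2 / (3*9.8998*365.25*86400)
Qv = 0.091905 m^3/s


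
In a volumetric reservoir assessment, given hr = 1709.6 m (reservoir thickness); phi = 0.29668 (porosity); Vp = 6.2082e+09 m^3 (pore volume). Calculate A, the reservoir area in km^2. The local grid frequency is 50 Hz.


A = Vp / (1e6 * hr * phi)
A = 6.2082e+09 / (1e6 * 1709.6 * 0.29668)
A = 12.240 km^2


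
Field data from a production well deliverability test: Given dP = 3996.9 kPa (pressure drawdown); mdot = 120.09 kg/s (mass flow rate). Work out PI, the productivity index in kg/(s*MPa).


PI = mdot * 1000 / dP
PI = 120.09 * 1000 / 3996.9
PI = 30.046 kg/(s*MPa)


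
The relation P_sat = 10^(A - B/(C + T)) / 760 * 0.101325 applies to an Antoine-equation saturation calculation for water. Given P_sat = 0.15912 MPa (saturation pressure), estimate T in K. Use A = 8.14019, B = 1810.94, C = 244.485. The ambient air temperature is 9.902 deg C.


T = B / (A - log10(P_sat * 760 / 0.101325)) - C
T = 1810.94 / (8.14019 - log10(0.15912 * 760 / 0.101325)) - 244.485
T = 113.1702 deg C
Convert to K: 113.1702 + 273.15 = 386.32 K
T = 386.32 K


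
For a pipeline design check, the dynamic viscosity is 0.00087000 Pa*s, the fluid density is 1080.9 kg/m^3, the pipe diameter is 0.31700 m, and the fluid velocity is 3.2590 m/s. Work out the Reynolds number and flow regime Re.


Step 1: Re = rho*vel*D/mu = 1080.9*3.259*0.317/0.00087 = 1.2835e+06
Step 2: Re = 1.2835e+06 > 4000, so flow is turbulent.
Re = 1.2835e+06 (turbulent)


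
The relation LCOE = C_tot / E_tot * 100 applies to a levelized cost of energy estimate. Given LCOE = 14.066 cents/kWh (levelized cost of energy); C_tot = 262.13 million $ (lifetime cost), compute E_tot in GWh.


E_tot = C_tot / LCOE * 100
E_tot = 262.13 / 14.066 * 100
E_tot = 1863.6 GWh


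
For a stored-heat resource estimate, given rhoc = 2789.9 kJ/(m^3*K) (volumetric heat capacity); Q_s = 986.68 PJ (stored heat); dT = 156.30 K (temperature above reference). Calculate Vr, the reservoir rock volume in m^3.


Vr = Q_s * 1e12 / (rhoc * dT)
Vr = 986.68 * 1e12 / (2789.9 * 156.30)
Vr = 2.2627e+09 m^3


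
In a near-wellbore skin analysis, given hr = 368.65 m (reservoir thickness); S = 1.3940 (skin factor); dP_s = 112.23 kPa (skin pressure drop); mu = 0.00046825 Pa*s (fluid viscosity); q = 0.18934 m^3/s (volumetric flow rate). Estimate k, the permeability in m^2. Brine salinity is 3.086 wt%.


k = S*q*mu / (2*pi*dP_s*1000*hr)
k = 1.3940*0.18934*0.00046825 / (2*pi*112.23*1000*368.65)
k = 4.7542e-13 m^2


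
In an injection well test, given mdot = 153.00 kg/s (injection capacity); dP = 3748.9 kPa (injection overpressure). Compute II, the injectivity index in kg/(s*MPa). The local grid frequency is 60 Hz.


II = mdot * 1000 / dP
II = 153.00 * 1000 / 3748.9
II = 40.812 kg/(s*MPa)


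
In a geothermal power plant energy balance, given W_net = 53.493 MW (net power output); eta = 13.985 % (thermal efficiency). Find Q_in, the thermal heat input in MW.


Q_in = W_net / (eta / 100)
Q_in = 53.493 / (13.985 / 100)
Q_in = 382.50 MW


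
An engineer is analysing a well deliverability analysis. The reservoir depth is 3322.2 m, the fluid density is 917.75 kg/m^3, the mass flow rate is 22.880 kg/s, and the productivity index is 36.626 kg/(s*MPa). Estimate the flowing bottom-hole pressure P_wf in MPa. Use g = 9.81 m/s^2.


Step 1: P_i = rho*g*h/1e6 = 917.75*9.81*3322.2/1e6 = 29.91019 MPa
Step 2: P_wf = P_i - mdot/PI = 29.91019 - 22.88/36.626 = 29.285 MPa
P_wf = 29.285 MPa


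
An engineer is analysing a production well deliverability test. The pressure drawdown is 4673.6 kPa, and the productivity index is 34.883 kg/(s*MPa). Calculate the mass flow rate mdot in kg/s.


mdot = PI * dP / 1000
mdot = 34.883 * 4673.6 / 1000
mdot = 163.03 kg/s


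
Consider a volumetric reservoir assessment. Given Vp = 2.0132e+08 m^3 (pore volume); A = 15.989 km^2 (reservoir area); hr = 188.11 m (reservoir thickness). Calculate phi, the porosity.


phi = Vp / (A * 1e6 * hr)
phi = 2.0132e+08 / (15.989 * 1e6 * 188.11)
phi = 0.066935


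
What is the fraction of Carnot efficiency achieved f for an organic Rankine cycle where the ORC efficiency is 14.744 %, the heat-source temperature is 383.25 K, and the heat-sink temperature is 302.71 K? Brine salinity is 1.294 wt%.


f = (eta_orc/100) / (1 - Tc/Th)
f = (14.744/100) / (1 - 302.71/383.25)
f = 0.70159


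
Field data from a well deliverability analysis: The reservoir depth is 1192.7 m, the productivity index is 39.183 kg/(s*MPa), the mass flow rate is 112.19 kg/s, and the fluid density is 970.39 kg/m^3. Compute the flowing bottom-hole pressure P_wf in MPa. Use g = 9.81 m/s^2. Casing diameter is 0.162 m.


Step 1: P_i = rho*g*h/1e6 = 970.39*9.81*1192.7/1e6 = 11.35394 MPa
Step 2: P_wf = P_i - mdot/PI = 11.35394 - 112.19/39.183 = 8.4907 MPa
P_wf = 8.4907 MPa


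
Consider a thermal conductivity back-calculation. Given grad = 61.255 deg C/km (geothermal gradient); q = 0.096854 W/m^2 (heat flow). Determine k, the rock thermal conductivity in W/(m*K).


k = q / (grad / 1000)
k = 0.096854 / (61.255 / 1000)
k = 1.5812 W/(m*K)


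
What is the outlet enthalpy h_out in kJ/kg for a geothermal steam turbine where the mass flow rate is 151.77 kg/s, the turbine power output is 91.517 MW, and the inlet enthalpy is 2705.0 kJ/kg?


h_out = h_in - P * 1000 / mdot
h_out = 2705.0 - 91.517 * 1000 / 151.77
h_out = 2102.0 kJ/kg


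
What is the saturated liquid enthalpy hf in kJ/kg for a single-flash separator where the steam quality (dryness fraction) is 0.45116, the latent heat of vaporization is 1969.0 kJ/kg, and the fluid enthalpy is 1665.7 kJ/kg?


hf = h - x * hfg
hf = 1665.7 - 0.45116 * 1969.0
hf = 777.37 kJ/kg


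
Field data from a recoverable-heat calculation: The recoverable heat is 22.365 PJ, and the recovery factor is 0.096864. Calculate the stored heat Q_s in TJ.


Q_s = Q_rec / RF
Q_s = 22.365 / 0.096864
Q_s = 230.8907 PJ
Convert: 230.8907 PJ * 1000.0 = 2.3089e+05 TJ
Q_s = 2.3089e+05 TJ


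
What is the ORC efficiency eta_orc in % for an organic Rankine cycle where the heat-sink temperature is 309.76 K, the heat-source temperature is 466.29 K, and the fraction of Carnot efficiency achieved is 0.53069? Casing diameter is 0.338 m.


eta_orc = (1 - Tc/Th) * f * 100
eta_orc = (1 - 309.76/466.29) * 0.53069 * 100
eta_orc = 17.815 %


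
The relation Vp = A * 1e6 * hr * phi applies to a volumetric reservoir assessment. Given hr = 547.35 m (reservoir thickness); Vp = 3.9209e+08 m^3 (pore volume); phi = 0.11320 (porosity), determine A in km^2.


A = Vp / (1e6 * hr * phi)
A = 3.9209e+08 / (1e6 * 547.35 * 0.11320)
A = 6.3281 km^2


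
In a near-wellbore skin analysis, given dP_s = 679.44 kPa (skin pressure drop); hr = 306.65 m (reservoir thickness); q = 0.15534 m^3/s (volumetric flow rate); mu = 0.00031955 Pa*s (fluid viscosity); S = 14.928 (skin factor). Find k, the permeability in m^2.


k = S*q*mu / (2*pi*dP_s*1000*hr)
k = 14.928*0.15534*0.00031955 / (2*pi*679.44*1000*306.65)
k = 5.6604e-13 m^2


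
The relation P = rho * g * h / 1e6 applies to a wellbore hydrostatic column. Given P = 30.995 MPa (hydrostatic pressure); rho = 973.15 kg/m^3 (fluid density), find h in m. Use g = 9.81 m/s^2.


h = P * 1e6 / (g * rho)
h = 30.995 * 1e6 / (9.81 * 973.15)
h = 3246.7 m


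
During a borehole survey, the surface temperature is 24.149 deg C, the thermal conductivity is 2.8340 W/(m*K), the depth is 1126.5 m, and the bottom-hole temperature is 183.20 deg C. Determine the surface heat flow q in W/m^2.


Step 1: grad = (T_d - T_surf)/d * 1000 = (183.2 - 24.149)/1126.5 * 1000 = 141.1904 deg C/km
Step 2: q = k * grad / 1000 = 2.834 * 141.1904 / 1000 = 0.40013 W/m^2
q = 0.40013 W/m^2


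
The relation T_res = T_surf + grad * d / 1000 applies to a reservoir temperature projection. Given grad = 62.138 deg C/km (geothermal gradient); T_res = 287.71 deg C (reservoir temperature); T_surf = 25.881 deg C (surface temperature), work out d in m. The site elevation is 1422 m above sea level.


d = (T_res - T_surf) / grad * 1000
d = (287.71 - 25.881) / 62.138 * 1000
d = 4213.7 m


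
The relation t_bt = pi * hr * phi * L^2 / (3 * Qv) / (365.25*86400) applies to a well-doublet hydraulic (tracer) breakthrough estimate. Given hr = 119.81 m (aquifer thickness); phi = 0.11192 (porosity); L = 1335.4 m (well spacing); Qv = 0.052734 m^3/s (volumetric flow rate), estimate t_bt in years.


t_bt = pi * hr * phi * L^2 / (3 * Qv) / (365.25*86400)
t_bt = pi * 119.81 * 0.11192 * 1335.4^2 / (3 * 0.052734) / (365.25*86400)
t_bt = 15.047 years


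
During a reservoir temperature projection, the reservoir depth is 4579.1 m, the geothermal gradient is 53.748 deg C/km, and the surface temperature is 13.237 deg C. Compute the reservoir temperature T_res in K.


T_res = T_surf + grad * d / 1000
T_res = 13.237 + 53.748 * 4579.1 / 1000
T_res = 259.3545 deg C
Convert to K: 259.3545 + 273.15 = 532.50 K
T_res = 532.50 K


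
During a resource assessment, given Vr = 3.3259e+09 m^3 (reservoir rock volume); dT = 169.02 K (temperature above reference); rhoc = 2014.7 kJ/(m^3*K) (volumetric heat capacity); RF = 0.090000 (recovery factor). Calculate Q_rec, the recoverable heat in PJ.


Step 1: Q_s = Vr*rhoc*dT/1e12 = 3.3259e+09*2014.7*169.02/1e12 = 1132.551 PJ
Step 2: Q_rec = Q_s * RF = 1132.551 * 0.09 = 101.93 PJ
Q_rec = 101.93 PJ


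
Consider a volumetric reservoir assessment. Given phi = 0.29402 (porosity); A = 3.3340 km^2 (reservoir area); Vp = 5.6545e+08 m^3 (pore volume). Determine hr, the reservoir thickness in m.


hr = Vp / (A * 1e6 * phi)
hr = 5.6545e+08 / (3.3340 * 1e6 * 0.29402)
hr = 576.84 m


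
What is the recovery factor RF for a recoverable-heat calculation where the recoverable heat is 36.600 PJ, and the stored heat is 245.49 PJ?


RF = Q_rec / Q_s
RF = 36.600 / 245.49
RF = 0.14909


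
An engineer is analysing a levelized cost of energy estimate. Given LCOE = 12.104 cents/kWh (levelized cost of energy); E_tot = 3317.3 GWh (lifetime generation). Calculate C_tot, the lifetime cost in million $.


C_tot = LCOE / 100 * E_tot
C_tot = 12.104 / 100 * 3317.3
C_tot = 401.53 million $


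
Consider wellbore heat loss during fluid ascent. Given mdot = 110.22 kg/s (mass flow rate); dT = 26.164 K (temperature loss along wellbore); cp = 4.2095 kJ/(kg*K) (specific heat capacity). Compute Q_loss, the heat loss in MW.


Q_loss = mdot * cp * dT
Q_loss = 110.22 * 4.2095 * 26.164
Q_loss = 12139.34 kW
Convert: 12139.34 kW * 0.001 = 12.139 MW
Q_loss = 12.139 MW


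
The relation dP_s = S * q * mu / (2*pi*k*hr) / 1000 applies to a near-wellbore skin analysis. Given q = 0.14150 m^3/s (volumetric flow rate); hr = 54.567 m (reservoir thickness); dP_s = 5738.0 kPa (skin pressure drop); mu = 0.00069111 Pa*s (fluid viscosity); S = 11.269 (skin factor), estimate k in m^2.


k = S*q*mu / (2*pi*dP_s*1000*hr)
k = 11.269*0.14150*0.00069111 / (2*pi*5738.0*1000*54.567)
k = 5.6017e-13 m^2


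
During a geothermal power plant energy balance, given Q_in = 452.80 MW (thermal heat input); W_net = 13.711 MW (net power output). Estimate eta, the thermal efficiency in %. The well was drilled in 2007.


eta = W_net / Q_in * 100
eta = 13.711 / 452.80 * 100
eta = 3.0280 %


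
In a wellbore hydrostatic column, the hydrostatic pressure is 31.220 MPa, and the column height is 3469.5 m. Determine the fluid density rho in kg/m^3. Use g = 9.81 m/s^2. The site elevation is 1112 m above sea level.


rho = P * 1e6 / (g * h)
rho = 31.220 * 1e6 / (9.81 * 3469.5)
rho = 917.27 kg/m^3


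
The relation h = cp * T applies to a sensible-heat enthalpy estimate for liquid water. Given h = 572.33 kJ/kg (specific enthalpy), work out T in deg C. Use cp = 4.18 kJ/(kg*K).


T = h / cp
T = 572.33 / 4.18
T = 136.92 deg C


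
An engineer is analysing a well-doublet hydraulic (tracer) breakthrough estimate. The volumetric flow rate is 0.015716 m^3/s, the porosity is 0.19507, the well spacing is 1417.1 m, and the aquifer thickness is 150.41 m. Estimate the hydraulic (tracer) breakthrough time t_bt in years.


t_bt = pi * hr * phi * L^2 / (3 * Qv) / (365.25*86400)
t_bt = pi * 150.41 * 0.19507 * 1417.1^2 / (3 * 0.015716) / (365.25*86400)
t_bt = 124.41 years


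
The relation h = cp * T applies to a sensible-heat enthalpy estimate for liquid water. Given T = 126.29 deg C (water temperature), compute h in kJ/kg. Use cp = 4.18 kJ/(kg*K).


h = cp * T
h = 4.18 * 126.29
h = 527.89 kJ/kg


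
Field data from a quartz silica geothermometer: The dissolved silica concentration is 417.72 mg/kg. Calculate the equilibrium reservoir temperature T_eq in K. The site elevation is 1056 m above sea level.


T_eq = 1309 / (5.19 - log10(SiO2)) - 273.15
T_eq = 1309 / (5.19 - log10(417.72)) - 273.15
T_eq = 236.3640 deg C
Convert to K: 236.3640 + 273.15 = 509.51 K
T_eq = 509.51 K


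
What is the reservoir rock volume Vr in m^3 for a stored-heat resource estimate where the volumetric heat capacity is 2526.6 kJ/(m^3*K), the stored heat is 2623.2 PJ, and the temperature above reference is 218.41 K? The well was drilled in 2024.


Vr = Q_s * 1e12 / (rhoc * dT)
Vr = 2623.2 * 1e12 / (2526.6 * 218.41)
Vr = 4.7536e+09 m^3
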